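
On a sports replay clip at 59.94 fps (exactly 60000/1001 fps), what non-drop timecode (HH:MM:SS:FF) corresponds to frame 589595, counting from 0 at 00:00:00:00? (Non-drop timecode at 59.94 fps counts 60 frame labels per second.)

589595 ÷ 60 = 9826 full seconds, remainder 35 frames.
9826 s = 2 h 43 min 46 s.
Timecode: 02:43:46:35.

02:43:46:35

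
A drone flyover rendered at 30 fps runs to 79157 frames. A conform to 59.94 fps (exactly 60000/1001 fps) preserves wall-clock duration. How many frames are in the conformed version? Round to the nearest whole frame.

158156 frames

Frames at target rate = 79157 × (60000/1001) / (30) = 12178000/77 ≈ 158155.844.
Nearest whole frame: 158156.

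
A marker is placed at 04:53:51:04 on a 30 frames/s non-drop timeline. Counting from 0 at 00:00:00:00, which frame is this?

Total seconds to the label: (4 × 3600 + 53 × 60 + 51) = 17631.
Frame index = 17631 × 30 + 4 = 528934.

frame 528934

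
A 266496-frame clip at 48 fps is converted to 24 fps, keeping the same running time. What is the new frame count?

133248 frames

Target frames = source frames × (target rate / source rate) = 266496 × (24)/(48) = 266496 × 1/2 = 133248.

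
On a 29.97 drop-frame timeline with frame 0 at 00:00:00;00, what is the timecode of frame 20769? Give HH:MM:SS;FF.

00:11:32;29

Each 10-minute DF block holds 10 × 60 × 30 − 9 × 2 = 17982 frames. 20769 ÷ 17982 → 1 full block, remainder 2787.
Within the partial block the first minute is 1800 frames and each further minute 1798, so 1 further minute boundary passed. Total skipped labels = 18 × 1 + 2 × 1 = 20.
Non-drop label index = 20769 + 20 = 20789; at 30 labels/s that is 00:11:32:29, i.e. DF 00:11:32;29.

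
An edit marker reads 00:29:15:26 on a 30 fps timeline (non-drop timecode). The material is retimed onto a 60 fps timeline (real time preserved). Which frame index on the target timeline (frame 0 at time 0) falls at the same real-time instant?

Source frame index: (0×3600 + 29×60 + 15) × 30 + 26 = 52676.
Real time: 52676 / (30) = 26338/15 s.
Target frame: (26338/15) × (60) = 105352.

frame 105352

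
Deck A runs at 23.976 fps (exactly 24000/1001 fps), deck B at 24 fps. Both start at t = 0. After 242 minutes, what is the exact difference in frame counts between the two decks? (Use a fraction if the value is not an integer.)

31680/91 frames

242 min = 14520 s.
A emits 24000/1001 × 14520 = 31680000/91 frames; B emits 24 × 14520 = 348480.
Difference = 31680/91 frames (≈ 348.1319); B is ahead of A.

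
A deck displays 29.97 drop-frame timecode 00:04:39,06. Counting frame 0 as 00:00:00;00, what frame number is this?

Complete 10-minute blocks: 0, each 17982 frames → 0.
Remaining 4 whole minutes in the current block: 1800 + 3 × 1798 = 7194 frames.
Within the current minute: 39 × 30 + 6 − 2 = 1174 (labels ;00/;01 skipped at this minute). Total = 0 + 7194 + 1174 = 8368.

8368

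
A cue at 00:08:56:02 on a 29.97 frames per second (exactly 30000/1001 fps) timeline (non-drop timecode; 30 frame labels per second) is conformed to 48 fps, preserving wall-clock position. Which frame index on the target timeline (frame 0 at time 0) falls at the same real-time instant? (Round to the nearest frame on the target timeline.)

frame 25757

Source frame index: (0×3600 + 8×60 + 56) × 30 + 2 = 16082.
Real time: 16082 / (30000/1001) = 8049041/15000 s.
Target frame: (8049041/15000) × (48) = 16098082/625 ≈ 25756.931 → 25757.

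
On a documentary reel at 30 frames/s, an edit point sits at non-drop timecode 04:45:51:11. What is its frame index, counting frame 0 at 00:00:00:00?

Total seconds to the label: (4 × 3600 + 45 × 60 + 51) = 17151.
Frame index = 17151 × 30 + 11 = 514541.

frame 514541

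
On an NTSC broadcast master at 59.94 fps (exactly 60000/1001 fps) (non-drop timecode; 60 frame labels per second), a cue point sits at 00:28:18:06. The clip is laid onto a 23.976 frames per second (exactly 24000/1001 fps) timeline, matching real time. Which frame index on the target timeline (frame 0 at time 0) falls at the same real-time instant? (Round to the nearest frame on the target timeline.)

frame 40754

Source frame index: (0×3600 + 28×60 + 18) × 60 + 6 = 101886.
Real time: 101886 / (60000/1001) = 16997981/10000 s.
Target frame: (16997981/10000) × (24000/1001) = 203772/5 ≈ 40754.400 → 40754.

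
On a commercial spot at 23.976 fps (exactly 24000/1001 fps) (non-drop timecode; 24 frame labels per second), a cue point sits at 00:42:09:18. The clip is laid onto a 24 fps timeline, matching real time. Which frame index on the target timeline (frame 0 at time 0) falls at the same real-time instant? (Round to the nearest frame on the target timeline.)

frame 60775

Source frame index: (0×3600 + 42×60 + 9) × 24 + 18 = 60714.
Real time: 60714 / (24000/1001) = 10129119/4000 s.
Target frame: (10129119/4000) × (24) = 30387357/500 ≈ 60774.714 → 60775.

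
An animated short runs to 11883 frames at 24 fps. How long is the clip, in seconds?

Running time = 11883 / (24) = 495.125 s.

495.125 seconds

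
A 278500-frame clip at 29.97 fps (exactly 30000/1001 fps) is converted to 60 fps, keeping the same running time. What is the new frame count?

Target frames = source frames × (target rate / source rate) = 278500 × (60)/(30000/1001) = 278500 × 1001/500 = 557557.

557557 frames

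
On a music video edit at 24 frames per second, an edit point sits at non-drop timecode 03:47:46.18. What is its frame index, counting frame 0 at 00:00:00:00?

Total seconds to the label: (3 × 3600 + 47 × 60 + 46) = 13666.
Frame index = 13666 × 24 + 18 = 328002.

328002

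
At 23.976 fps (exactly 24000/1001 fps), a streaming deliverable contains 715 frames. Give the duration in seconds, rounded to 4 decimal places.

29.8215 seconds

Running time = 715 × 1001/24000 = 143143/4800 s ≈ 29.8215 s.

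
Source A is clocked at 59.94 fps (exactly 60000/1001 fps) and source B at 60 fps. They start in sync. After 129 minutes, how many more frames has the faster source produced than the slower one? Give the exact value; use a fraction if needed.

129 min = 7740 s.
A emits 60000/1001 × 7740 = 464400000/1001 frames; B emits 60 × 7740 = 464400.
Difference = 464400/1001 frames (≈ 463.9361); B is ahead of A.

464400/1001 frames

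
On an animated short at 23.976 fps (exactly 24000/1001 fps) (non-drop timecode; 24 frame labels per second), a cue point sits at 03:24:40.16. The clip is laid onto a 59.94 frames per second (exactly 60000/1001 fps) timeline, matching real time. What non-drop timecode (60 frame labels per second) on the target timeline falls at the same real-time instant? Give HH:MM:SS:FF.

03:24:40:40

Source frame index: (3×3600 + 24×60 + 40) × 24 + 16 = 294736.
Real time: 294736 / (24000/1001) = 18439421/1500 s.
Target frame: (18439421/1500) × (60000/1001) = 736840.
At 60 labels/s: frame 736840 → 03:24:40:40.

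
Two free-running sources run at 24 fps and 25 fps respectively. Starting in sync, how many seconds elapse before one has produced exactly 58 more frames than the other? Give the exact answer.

58 seconds

The gap grows by |25 − 24| = 1 frame per second.
Time for a 58-frame gap: 58 ÷ (1) = 58 s.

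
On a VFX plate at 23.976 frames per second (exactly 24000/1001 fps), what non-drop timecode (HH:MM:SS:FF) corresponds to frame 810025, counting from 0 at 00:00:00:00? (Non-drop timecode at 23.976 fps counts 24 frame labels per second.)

09:22:31:01

810025 ÷ 24 = 33751 full seconds, remainder 1 frame.
33751 s = 9 h 22 min 31 s.
Timecode: 09:22:31:01.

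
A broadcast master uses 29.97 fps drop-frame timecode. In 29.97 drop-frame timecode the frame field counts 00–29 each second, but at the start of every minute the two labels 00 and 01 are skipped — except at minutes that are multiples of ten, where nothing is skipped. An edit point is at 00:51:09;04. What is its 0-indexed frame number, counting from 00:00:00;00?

As if non-drop at 30 labels/s: (0 × 3600 + 51 × 60 + 9) × 30 + 4 = 92074.
Minute boundaries passed: 51; those not divisible by 10: 51 − 5 = 46; dropped labels = 2 × 46 = 92.
Actual frame index = 92074 − 92 = 91982.

91982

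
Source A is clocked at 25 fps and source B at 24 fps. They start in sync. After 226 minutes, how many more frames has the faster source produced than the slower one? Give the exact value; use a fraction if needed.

13560 frames

226 min = 13560 s.
A emits 25 × 13560 = 339000 frames; B emits 24 × 13560 = 325440.
Difference = 13560 frames; B is behind A.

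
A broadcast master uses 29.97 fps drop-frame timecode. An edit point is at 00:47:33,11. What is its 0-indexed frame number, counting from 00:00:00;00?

85515

As if non-drop at 30 labels/s: (0 × 3600 + 47 × 60 + 33) × 30 + 11 = 85601.
Minute boundaries passed: 47; those not divisible by 10: 47 − 4 = 43; dropped labels = 2 × 43 = 86.
Actual frame index = 85601 − 86 = 85515.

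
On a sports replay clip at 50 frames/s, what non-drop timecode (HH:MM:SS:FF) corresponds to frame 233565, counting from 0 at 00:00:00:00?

233565 ÷ 50 = 4671 full seconds, remainder 15 frames.
4671 s = 1 h 17 min 51 s.
Timecode: 01:17:51:15.

01:17:51:15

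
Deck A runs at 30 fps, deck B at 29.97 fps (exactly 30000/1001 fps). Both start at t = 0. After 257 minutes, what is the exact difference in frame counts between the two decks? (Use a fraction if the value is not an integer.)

462600/1001 frames

257 min = 15420 s.
A emits 30 × 15420 = 462600 frames; B emits 30000/1001 × 15420 = 462600000/1001.
Difference = 462600/1001 frames (≈ 462.1379); B is behind A.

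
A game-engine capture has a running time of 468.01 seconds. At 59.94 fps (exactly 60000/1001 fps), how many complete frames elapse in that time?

28052 frames

Frames = 468.01 × 60000/1001 = 28080600/1001 ≈ 28052.5475.
Complete frames: 28052.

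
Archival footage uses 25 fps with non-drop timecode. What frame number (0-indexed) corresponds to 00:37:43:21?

Total seconds to the label: (0 × 3600 + 37 × 60 + 43) = 2263.
Frame index = 2263 × 25 + 21 = 56596.

frame 56596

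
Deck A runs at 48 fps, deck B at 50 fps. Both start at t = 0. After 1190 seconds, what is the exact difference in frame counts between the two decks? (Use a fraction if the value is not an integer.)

A emits 48 × 1190 = 57120 frames; B emits 50 × 1190 = 59500.
Difference = 2380 frames; B is ahead of A.

2380 frames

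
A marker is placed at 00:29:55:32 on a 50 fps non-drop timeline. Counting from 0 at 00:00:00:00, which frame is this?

89782

Total seconds to the label: (0 × 3600 + 29 × 60 + 55) = 1795.
Frame index = 1795 × 50 + 32 = 89782.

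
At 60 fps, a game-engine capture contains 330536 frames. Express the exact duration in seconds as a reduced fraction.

82634/15 seconds

Running time = 330536 ÷ (60) = 330536 × 1/60 = 82634/15 s.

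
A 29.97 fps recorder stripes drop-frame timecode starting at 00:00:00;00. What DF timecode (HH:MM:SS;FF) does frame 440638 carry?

04:05:02;20

Ten DF minutes hold 17982 frames, so frame 440638 lies in block 24 (frames 431568–449549) with 9070 frames into that block.
The block's first minute is 1800 frames and the rest 1798 each; 9070 frames reaches minute 5, so 24 × 18 + 5 × 2 = 442 labels have been skipped so far.
Adding those back, label number 440638 + 442 = 441080 at 30 labels/s is 14702 s + 20 f = 4 h 5 min 2 s frame 20, i.e. 04:05:02;20.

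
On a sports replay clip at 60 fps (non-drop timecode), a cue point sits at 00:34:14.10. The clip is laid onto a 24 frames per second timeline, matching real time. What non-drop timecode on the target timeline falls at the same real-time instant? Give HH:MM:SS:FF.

Source frame index: (0×3600 + 34×60 + 14) × 60 + 10 = 123250.
Real time: 123250 / (60) = 12325/6 s.
Target frame: (12325/6) × (24) = 49300.
At 24 labels/s: frame 49300 → 00:34:14:04.

00:34:14:04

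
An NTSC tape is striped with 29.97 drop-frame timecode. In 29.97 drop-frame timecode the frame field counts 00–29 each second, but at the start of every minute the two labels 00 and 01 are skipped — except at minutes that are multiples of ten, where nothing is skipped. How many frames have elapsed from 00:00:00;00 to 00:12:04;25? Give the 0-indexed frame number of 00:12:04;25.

21723

As if non-drop at 30 labels/s: (0 × 3600 + 12 × 60 + 4) × 30 + 25 = 21745.
Minute boundaries passed: 12; those not divisible by 10: 12 − 1 = 11; dropped labels = 2 × 11 = 22.
Actual frame index = 21745 − 22 = 21723.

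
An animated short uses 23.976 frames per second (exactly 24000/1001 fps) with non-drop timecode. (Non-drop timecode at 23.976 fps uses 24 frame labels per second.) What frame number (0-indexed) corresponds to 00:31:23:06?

45198

Total seconds to the label: (0 × 3600 + 31 × 60 + 23) = 1883.
Frame index = 1883 × 24 + 6 = 45198.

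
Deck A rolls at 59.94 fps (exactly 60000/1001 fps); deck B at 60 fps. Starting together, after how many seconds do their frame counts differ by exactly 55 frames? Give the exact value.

11011/12 seconds

The gap grows by |60 − 60000/1001| = 60/1001 frames per second.
Time for a 55-frame gap: 55 ÷ (60/1001) = 11011/12 s.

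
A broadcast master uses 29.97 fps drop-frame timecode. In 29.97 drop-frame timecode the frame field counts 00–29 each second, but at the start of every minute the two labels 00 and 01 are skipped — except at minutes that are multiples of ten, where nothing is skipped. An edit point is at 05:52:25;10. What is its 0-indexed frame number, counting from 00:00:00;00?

As if non-drop at 30 labels/s: (5 × 3600 + 52 × 60 + 25) × 30 + 10 = 634360.
Minute boundaries passed: 352; those not divisible by 10: 352 − 35 = 317; dropped labels = 2 × 317 = 634.
Actual frame index = 634360 − 634 = 633726.

633726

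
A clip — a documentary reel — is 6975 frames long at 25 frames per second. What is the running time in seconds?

279 seconds

Running time = 6975 / (25) = 279 s.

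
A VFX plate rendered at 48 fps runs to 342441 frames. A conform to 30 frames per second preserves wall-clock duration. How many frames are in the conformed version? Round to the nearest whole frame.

214026 frames

Frames at target rate = 342441 × (30) / (48) = 1712205/8 ≈ 214025.625.
Nearest whole frame: 214026.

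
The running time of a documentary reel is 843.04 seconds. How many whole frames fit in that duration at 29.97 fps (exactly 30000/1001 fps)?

25265 frames

Frames = 843.04 × 30000/1001 = 2299200/91 ≈ 25265.9341.
Complete frames: 25265.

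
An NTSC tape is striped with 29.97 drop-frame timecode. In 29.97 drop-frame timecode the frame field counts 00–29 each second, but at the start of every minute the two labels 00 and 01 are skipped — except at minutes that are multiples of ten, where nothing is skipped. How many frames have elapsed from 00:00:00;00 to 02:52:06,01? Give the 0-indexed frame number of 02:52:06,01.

309471

As if non-drop at 30 labels/s: (2 × 3600 + 52 × 60 + 6) × 30 + 1 = 309781.
Minute boundaries passed: 172; those not divisible by 10: 172 − 17 = 155; dropped labels = 2 × 155 = 310.
Actual frame index = 309781 − 310 = 309471.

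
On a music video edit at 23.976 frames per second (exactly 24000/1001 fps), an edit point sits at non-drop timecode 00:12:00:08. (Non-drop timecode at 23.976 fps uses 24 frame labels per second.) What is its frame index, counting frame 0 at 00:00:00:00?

17288

Total seconds to the label: (0 × 3600 + 12 × 60 + 0) = 720.
Frame index = 720 × 24 + 8 = 17288.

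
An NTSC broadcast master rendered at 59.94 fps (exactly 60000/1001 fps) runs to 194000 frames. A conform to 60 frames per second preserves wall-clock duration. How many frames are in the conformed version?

194194 frames

Target frames = source frames × (target rate / source rate) = 194000 × (60)/(60000/1001) = 194000 × 1001/1000 = 194194.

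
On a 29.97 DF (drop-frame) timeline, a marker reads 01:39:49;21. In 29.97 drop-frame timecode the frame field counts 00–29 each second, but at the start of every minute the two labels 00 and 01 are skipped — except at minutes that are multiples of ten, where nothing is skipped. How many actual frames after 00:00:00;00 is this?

179511

Complete 10-minute blocks: 9, each 17982 frames → 161838.
Remaining 9 whole minutes in the current block: 1800 + 8 × 1798 = 16184 frames.
Within the current minute: 49 × 30 + 21 − 2 = 1489 (labels ;00/;01 skipped at this minute). Total = 161838 + 16184 + 1489 = 179511.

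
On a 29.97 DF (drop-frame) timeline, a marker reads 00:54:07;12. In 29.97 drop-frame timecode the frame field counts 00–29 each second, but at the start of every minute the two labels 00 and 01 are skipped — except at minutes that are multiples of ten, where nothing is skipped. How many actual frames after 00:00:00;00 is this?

97324

Complete 10-minute blocks: 5, each 17982 frames → 89910.
Remaining 4 whole minutes in the current block: 1800 + 3 × 1798 = 7194 frames.
Within the current minute: 7 × 30 + 12 − 2 = 220 (labels ;00/;01 skipped at this minute). Total = 89910 + 7194 + 220 = 97324.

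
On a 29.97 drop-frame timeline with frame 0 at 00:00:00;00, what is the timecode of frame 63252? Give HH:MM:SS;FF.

00:35:10;16

Each 10-minute DF block holds 10 × 60 × 30 − 9 × 2 = 17982 frames. 63252 ÷ 17982 → 3 full blocks, remainder 9306.
Within the partial block the first minute is 1800 frames and each further minute 1798, so 5 further minute boundaries passed. Total skipped labels = 18 × 3 + 2 × 5 = 64.
Non-drop label index = 63252 + 64 = 63316; at 30 labels/s that is 00:35:10:16, i.e. DF 00:35:10;16.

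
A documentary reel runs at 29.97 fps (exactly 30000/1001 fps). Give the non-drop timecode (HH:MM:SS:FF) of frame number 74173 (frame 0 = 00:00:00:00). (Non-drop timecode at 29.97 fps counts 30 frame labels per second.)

74173 ÷ 30 = 2472 full seconds, remainder 13 frames.
2472 s = 0 h 41 min 12 s.
Timecode: 00:41:12:13.

00:41:12:13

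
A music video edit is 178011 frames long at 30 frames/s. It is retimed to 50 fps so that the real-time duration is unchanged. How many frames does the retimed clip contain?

Target frames = source frames × (target rate / source rate) = 178011 × (50)/(30) = 178011 × 5/3 = 296685.

296685 frames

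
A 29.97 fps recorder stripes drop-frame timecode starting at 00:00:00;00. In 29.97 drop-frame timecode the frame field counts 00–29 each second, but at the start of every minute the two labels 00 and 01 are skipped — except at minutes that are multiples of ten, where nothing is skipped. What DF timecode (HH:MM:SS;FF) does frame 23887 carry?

00:13:17;01

Each 10-minute DF block holds 10 × 60 × 30 − 9 × 2 = 17982 frames. 23887 ÷ 17982 → 1 full block, remainder 5905.
Within the partial block the first minute is 1800 frames and each further minute 1798, so 3 further minute boundaries passed. Total skipped labels = 18 × 1 + 2 × 3 = 24.
Non-drop label index = 23887 + 24 = 23911; at 30 labels/s that is 00:13:17:01, i.e. DF 00:13:17;01.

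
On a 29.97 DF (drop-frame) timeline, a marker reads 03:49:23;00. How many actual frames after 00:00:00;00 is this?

412476

Complete 10-minute blocks: 22, each 17982 frames → 395604.
Remaining 9 whole minutes in the current block: 1800 + 8 × 1798 = 16184 frames.
Within the current minute: 23 × 30 + 0 − 2 = 688 (labels ;00/;01 skipped at this minute). Total = 395604 + 16184 + 688 = 412476.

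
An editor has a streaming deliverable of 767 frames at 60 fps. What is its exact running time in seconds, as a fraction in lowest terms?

Running time = 767 ÷ (60) = 767 × 1/60 = 767/60 s.

767/60 seconds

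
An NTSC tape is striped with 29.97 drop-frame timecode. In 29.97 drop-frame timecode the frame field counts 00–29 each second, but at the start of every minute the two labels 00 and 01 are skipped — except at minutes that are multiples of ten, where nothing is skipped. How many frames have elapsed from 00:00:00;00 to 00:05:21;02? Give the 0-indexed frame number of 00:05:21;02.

9622

As if non-drop at 30 labels/s: (0 × 3600 + 5 × 60 + 21) × 30 + 2 = 9632.
Minute boundaries passed: 5; those not divisible by 10: 5 − 0 = 5; dropped labels = 2 × 5 = 10.
Actual frame index = 9632 − 10 = 9622.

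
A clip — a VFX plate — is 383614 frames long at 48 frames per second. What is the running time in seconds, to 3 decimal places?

7991.958 seconds

Running time = 383614 × 1/48 = 191807/24 s ≈ 7991.958 s.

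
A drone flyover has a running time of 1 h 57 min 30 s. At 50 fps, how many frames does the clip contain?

1 h 57 min 30 s = 7050 s.
Frames = 7050 × 50 = 352500.

352500 frames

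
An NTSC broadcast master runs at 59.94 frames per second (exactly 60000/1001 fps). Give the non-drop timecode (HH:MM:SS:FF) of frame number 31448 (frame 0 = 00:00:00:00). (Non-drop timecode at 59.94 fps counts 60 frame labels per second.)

31448 ÷ 60 = 524 full seconds, remainder 8 frames.
524 s = 0 h 8 min 44 s.
Timecode: 00:08:44:08.

00:08:44:08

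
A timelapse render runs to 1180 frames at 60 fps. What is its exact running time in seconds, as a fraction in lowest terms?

Running time = 1180 ÷ (60) = 1180 × 1/60 = 59/3 s.

59/3 seconds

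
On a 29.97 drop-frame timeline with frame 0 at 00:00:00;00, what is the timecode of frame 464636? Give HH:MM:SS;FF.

04:18:23;12

Each 10-minute DF block holds 10 × 60 × 30 − 9 × 2 = 17982 frames. 464636 ÷ 17982 → 25 full blocks, remainder 15086.
Within the partial block the first minute is 1800 frames and each further minute 1798, so 8 further minute boundaries passed. Total skipped labels = 18 × 25 + 2 × 8 = 466.
Non-drop label index = 464636 + 466 = 465102; at 30 labels/s that is 04:18:23:12, i.e. DF 04:18:23;12.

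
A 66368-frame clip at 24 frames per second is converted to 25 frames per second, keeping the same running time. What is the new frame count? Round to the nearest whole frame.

Frames at target rate = 66368 × (25) / (24) = 207400/3 ≈ 69133.333.
Nearest whole frame: 69133.

69133 frames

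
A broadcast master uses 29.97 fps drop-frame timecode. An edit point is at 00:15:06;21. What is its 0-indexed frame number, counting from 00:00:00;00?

Complete 10-minute blocks: 1, each 17982 frames → 17982.
Remaining 5 whole minutes in the current block: 1800 + 4 × 1798 = 8992 frames.
Within the current minute: 6 × 30 + 21 − 2 = 199 (labels ;00/;01 skipped at this minute). Total = 17982 + 8992 + 199 = 27173.

27173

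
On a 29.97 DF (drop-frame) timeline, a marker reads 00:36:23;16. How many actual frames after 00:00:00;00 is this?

As if non-drop at 30 labels/s: (0 × 3600 + 36 × 60 + 23) × 30 + 16 = 65506.
Minute boundaries passed: 36; those not divisible by 10: 36 − 3 = 33; dropped labels = 2 × 33 = 66.
Actual frame index = 65506 − 66 = 65440.

65440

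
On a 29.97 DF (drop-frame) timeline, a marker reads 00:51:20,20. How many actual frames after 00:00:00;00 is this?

Complete 10-minute blocks: 5, each 17982 frames → 89910.
Remaining 1 whole minute in the current block: 1800 + 0 × 1798 = 1800 frames.
Within the current minute: 20 × 30 + 20 − 2 = 618 (labels ;00/;01 skipped at this minute). Total = 89910 + 1800 + 618 = 92328.

92328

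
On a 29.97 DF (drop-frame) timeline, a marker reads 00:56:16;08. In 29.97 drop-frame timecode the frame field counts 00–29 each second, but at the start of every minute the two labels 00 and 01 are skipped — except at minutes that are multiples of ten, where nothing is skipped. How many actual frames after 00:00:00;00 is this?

101186

As if non-drop at 30 labels/s: (0 × 3600 + 56 × 60 + 16) × 30 + 8 = 101288.
Minute boundaries passed: 56; those not divisible by 10: 56 − 5 = 51; dropped labels = 2 × 51 = 102.
Actual frame index = 101288 − 102 = 101186.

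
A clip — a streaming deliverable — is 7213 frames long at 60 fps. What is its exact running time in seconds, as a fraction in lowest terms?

Running time = 7213 ÷ (60) = 7213 × 1/60 = 7213/60 s.

7213/60 seconds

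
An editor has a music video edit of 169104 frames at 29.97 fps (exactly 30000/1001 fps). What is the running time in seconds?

5642.4368 seconds

Running time = 169104 / (30000/1001) = 5642.4368 s.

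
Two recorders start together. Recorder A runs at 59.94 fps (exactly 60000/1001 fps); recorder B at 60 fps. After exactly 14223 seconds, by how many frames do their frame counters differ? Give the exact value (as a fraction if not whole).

77580/91 frames

A emits 60000/1001 × 14223 = 77580000/91 frames; B emits 60 × 14223 = 853380.
Difference = 77580/91 frames (≈ 852.5275); B is ahead of A.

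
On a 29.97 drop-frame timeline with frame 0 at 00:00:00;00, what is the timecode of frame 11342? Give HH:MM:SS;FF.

Ten DF minutes hold 17982 frames, so frame 11342 lies in block 0 (frames 0–17981) with 11342 frames into that block.
The block's first minute is 1800 frames and the rest 1798 each; 11342 frames reaches minute 6, so 0 × 18 + 6 × 2 = 12 labels have been skipped so far.
Adding those back, label number 11342 + 12 = 11354 at 30 labels/s is 378 s + 14 f = 0 h 6 min 18 s frame 14, i.e. 00:06:18;14.

00:06:18;14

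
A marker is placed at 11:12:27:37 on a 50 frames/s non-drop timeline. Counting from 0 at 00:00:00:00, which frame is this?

2017387

Total seconds to the label: (11 × 3600 + 12 × 60 + 27) = 40347.
Frame index = 40347 × 50 + 37 = 2017387.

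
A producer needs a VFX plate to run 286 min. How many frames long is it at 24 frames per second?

286 min = 17160 s.
Frames = 17160 × 24 = 411840.

411840 frames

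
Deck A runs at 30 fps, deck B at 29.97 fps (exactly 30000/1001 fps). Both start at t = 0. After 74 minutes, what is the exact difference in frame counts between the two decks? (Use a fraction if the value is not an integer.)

133200/1001 frames

74 min = 4440 s.
A emits 30 × 4440 = 133200 frames; B emits 30000/1001 × 4440 = 133200000/1001.
Difference = 133200/1001 frames (≈ 133.0669); B is behind A.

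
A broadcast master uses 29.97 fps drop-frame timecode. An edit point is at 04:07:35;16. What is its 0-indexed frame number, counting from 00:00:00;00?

445220

As if non-drop at 30 labels/s: (4 × 3600 + 7 × 60 + 35) × 30 + 16 = 445666.
Minute boundaries passed: 247; those not divisible by 10: 247 − 24 = 223; dropped labels = 2 × 223 = 446.
Actual frame index = 445666 − 446 = 445220.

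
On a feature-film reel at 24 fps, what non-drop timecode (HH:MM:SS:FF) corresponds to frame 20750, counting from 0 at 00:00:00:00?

20750 ÷ 24 = 864 full seconds, remainder 14 frames.
864 s = 0 h 14 min 24 s.
Timecode: 00:14:24:14.

00:14:24:14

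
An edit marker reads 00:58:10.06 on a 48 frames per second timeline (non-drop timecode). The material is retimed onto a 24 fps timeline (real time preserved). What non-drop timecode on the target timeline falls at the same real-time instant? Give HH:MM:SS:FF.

00:58:10:03

Source frame index: (0×3600 + 58×60 + 10) × 48 + 6 = 167526.
Real time: 167526 / (48) = 27921/8 s.
Target frame: (27921/8) × (24) = 83763.
At 24 labels/s: frame 83763 → 00:58:10:03.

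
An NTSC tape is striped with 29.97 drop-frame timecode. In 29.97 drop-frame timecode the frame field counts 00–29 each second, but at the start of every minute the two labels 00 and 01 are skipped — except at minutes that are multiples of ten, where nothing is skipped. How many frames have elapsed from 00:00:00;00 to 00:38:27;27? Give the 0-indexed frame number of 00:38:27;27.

Complete 10-minute blocks: 3, each 17982 frames → 53946.
Remaining 8 whole minutes in the current block: 1800 + 7 × 1798 = 14386 frames.
Within the current minute: 27 × 30 + 27 − 2 = 835 (labels ;00/;01 skipped at this minute). Total = 53946 + 14386 + 835 = 69167.

69167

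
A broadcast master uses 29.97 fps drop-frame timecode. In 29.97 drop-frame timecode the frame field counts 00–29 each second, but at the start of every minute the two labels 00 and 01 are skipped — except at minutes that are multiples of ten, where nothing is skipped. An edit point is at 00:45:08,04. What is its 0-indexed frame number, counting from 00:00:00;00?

As if non-drop at 30 labels/s: (0 × 3600 + 45 × 60 + 8) × 30 + 4 = 81244.
Minute boundaries passed: 45; those not divisible by 10: 45 − 4 = 41; dropped labels = 2 × 41 = 82.
Actual frame index = 81244 − 82 = 81162.

81162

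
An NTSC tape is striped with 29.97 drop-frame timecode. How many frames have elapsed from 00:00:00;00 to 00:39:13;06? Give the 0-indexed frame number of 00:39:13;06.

As if non-drop at 30 labels/s: (0 × 3600 + 39 × 60 + 13) × 30 + 6 = 70596.
Minute boundaries passed: 39; those not divisible by 10: 39 − 3 = 36; dropped labels = 2 × 36 = 72.
Actual frame index = 70596 − 72 = 70524.

70524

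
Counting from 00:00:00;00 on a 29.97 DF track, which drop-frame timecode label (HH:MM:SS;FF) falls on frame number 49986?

00:27:47;26

Each 10-minute DF block holds 10 × 60 × 30 − 9 × 2 = 17982 frames. 49986 ÷ 17982 → 2 full blocks, remainder 14022.
Within the partial block the first minute is 1800 frames and each further minute 1798, so 7 further minute boundaries passed. Total skipped labels = 18 × 2 + 2 × 7 = 50.
Non-drop label index = 49986 + 50 = 50036; at 30 labels/s that is 00:27:47:26, i.e. DF 00:27:47;26.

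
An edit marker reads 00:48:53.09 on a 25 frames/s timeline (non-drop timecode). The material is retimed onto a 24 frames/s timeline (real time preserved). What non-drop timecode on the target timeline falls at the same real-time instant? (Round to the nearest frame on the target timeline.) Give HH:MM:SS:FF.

00:48:53:09

Source frame index: (0×3600 + 48×60 + 53) × 25 + 9 = 73334.
Real time: 73334 / (25) = 73334/25 s.
Target frame: (73334/25) × (24) = 1760016/25 ≈ 70400.640 → 70401.
At 24 labels/s: frame 70401 → 00:48:53:09.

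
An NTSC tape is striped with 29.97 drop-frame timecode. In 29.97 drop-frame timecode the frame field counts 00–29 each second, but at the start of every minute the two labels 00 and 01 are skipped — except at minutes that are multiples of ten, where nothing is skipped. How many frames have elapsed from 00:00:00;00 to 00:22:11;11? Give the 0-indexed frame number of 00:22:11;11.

39901

Complete 10-minute blocks: 2, each 17982 frames → 35964.
Remaining 2 whole minutes in the current block: 1800 + 1 × 1798 = 3598 frames.
Within the current minute: 11 × 30 + 11 − 2 = 339 (labels ;00/;01 skipped at this minute). Total = 35964 + 3598 + 339 = 39901.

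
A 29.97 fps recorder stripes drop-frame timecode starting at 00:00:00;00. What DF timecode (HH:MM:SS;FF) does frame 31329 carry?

Each 10-minute DF block holds 10 × 60 × 30 − 9 × 2 = 17982 frames. 31329 ÷ 17982 → 1 full block, remainder 13347.
Within the partial block the first minute is 1800 frames and each further minute 1798, so 7 further minute boundaries passed. Total skipped labels = 18 × 1 + 2 × 7 = 32.
Non-drop label index = 31329 + 32 = 31361; at 30 labels/s that is 00:17:25:11, i.e. DF 00:17:25;11.

00:17:25;11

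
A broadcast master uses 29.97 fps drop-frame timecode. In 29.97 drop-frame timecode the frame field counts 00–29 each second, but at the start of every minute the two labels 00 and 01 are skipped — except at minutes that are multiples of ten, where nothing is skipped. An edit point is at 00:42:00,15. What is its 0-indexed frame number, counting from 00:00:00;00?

75539

Complete 10-minute blocks: 4, each 17982 frames → 71928.
Remaining 2 whole minutes in the current block: 1800 + 1 × 1798 = 3598 frames.
Within the current minute: 0 × 30 + 15 − 2 = 13 (labels ;00/;01 skipped at this minute). Total = 71928 + 3598 + 13 = 75539.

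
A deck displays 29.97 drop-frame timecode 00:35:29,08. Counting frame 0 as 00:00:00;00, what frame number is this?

Complete 10-minute blocks: 3, each 17982 frames → 53946.
Remaining 5 whole minutes in the current block: 1800 + 4 × 1798 = 8992 frames.
Within the current minute: 29 × 30 + 8 − 2 = 876 (labels ;00/;01 skipped at this minute). Total = 53946 + 8992 + 876 = 63814.

63814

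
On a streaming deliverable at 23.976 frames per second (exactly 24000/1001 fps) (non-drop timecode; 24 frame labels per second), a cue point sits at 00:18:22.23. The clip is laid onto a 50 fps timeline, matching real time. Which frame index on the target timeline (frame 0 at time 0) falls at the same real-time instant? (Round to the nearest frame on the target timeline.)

Source frame index: (0×3600 + 18×60 + 22) × 24 + 23 = 26471.
Real time: 26471 / (24000/1001) = 26497471/24000 s.
Target frame: (26497471/24000) × (50) = 26497471/480 ≈ 55203.065 → 55203.

frame 55203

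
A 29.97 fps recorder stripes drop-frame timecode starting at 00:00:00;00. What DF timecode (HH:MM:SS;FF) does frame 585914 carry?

05:25:50;00

Ten DF minutes hold 17982 frames, so frame 585914 lies in block 32 (frames 575424–593405) with 10490 frames into that block.
The block's first minute is 1800 frames and the rest 1798 each; 10490 frames reaches minute 5, so 32 × 18 + 5 × 2 = 586 labels have been skipped so far.
Adding those back, label number 585914 + 586 = 586500 at 30 labels/s is 19550 s + 0 f = 5 h 25 min 50 s frame 0, i.e. 05:25:50;00.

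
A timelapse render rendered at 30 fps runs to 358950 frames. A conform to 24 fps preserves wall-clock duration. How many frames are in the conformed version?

287160 frames

Target frames = source frames × (target rate / source rate) = 358950 × (24)/(30) = 358950 × 4/5 = 287160.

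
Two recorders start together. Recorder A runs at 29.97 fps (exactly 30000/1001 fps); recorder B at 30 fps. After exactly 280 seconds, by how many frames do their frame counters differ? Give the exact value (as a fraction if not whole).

1200/143 frames

A emits 30000/1001 × 280 = 1200000/143 frames; B emits 30 × 280 = 8400.
Difference = 1200/143 frames (≈ 8.3916); B is ahead of A.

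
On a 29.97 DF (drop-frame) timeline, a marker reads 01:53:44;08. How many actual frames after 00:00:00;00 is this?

204524

As if non-drop at 30 labels/s: (1 × 3600 + 53 × 60 + 44) × 30 + 8 = 204728.
Minute boundaries passed: 113; those not divisible by 10: 113 − 11 = 102; dropped labels = 2 × 102 = 204.
Actual frame index = 204728 − 204 = 204524.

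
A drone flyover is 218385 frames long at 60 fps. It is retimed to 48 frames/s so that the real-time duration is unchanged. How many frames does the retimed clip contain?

174708 frames

Target frames = source frames × (target rate / source rate) = 218385 × (48)/(60) = 218385 × 4/5 = 174708.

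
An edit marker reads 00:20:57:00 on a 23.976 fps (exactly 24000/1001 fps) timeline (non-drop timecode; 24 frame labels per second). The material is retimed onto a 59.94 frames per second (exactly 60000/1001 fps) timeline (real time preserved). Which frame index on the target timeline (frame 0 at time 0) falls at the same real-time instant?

frame 75420

Source frame index: (0×3600 + 20×60 + 57) × 24 + 0 = 30168.
Real time: 30168 / (24000/1001) = 1258257/1000 s.
Target frame: (1258257/1000) × (60000/1001) = 75420.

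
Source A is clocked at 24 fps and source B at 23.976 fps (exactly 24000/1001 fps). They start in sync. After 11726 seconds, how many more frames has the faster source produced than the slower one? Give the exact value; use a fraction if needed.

1968/7 frames

A emits 24 × 11726 = 281424 frames; B emits 24000/1001 × 11726 = 1968000/7.
Difference = 1968/7 frames (≈ 281.1429); B is behind A.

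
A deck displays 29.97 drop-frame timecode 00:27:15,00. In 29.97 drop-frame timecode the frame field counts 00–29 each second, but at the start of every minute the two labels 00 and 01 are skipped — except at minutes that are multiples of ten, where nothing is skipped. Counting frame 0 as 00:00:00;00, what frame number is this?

As if non-drop at 30 labels/s: (0 × 3600 + 27 × 60 + 15) × 30 + 0 = 49050.
Minute boundaries passed: 27; those not divisible by 10: 27 − 2 = 25; dropped labels = 2 × 25 = 50.
Actual frame index = 49050 − 50 = 49000.

49000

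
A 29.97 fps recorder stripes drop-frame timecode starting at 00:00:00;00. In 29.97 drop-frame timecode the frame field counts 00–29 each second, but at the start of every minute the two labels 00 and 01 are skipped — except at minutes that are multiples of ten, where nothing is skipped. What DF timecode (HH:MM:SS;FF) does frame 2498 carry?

Each 10-minute DF block holds 10 × 60 × 30 − 9 × 2 = 17982 frames. 2498 ÷ 17982 → 0 full blocks, remainder 2498.
Within the partial block the first minute is 1800 frames and each further minute 1798, so 1 further minute boundary passed. Total skipped labels = 18 × 0 + 2 × 1 = 2.
Non-drop label index = 2498 + 2 = 2500; at 30 labels/s that is 00:01:23:10, i.e. DF 00:01:23;10.

00:01:23;10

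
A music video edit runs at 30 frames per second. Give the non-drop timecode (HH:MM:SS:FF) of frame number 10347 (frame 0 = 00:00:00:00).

00:05:44:27

10347 ÷ 30 = 344 full seconds, remainder 27 frames.
344 s = 0 h 5 min 44 s.
Timecode: 00:05:44:27.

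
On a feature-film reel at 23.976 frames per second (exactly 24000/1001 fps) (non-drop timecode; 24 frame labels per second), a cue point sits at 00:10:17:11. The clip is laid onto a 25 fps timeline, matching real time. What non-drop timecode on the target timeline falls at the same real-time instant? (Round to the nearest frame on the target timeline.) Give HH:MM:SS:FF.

00:10:18:02

Source frame index: (0×3600 + 10×60 + 17) × 24 + 11 = 14819.
Real time: 14819 / (24000/1001) = 14833819/24000 s.
Target frame: (14833819/24000) × (25) = 14833819/960 ≈ 15451.895 → 15452.
At 25 labels/s: frame 15452 → 00:10:18:02.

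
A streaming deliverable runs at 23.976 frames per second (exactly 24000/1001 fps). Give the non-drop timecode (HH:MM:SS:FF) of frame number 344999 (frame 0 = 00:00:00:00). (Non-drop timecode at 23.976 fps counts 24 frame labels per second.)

344999 ÷ 24 = 14374 full seconds, remainder 23 frames.
14374 s = 3 h 59 min 34 s.
Timecode: 03:59:34:23.

03:59:34:23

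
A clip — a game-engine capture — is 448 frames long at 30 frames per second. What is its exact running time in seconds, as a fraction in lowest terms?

224/15 seconds

Running time = 448 ÷ (30) = 448 × 1/30 = 224/15 s.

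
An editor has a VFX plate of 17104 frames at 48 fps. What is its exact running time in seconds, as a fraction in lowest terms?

1069/3 seconds

Running time = 17104 ÷ (48) = 17104 × 1/48 = 1069/3 s.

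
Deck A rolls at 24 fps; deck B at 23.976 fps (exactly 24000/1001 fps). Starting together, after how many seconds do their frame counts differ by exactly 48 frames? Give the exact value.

The gap grows by |24000/1001 − 24| = 24/1001 frames per second.
Time for a 48-frame gap: 48 ÷ (24/1001) = 2002 s.

2002 seconds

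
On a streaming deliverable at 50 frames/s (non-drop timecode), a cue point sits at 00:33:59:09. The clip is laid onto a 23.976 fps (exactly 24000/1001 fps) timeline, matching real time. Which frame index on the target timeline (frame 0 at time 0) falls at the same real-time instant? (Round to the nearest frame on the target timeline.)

frame 48891

Source frame index: (0×3600 + 33×60 + 59) × 50 + 9 = 101959.
Real time: 101959 / (50) = 101959/50 s.
Target frame: (101959/50) × (24000/1001) = 342240/7 ≈ 48891.429 → 48891.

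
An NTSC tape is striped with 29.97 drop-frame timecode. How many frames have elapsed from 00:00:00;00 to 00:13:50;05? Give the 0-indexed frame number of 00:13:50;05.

24881

Complete 10-minute blocks: 1, each 17982 frames → 17982.
Remaining 3 whole minutes in the current block: 1800 + 2 × 1798 = 5396 frames.
Within the current minute: 50 × 30 + 5 − 2 = 1503 (labels ;00/;01 skipped at this minute). Total = 17982 + 5396 + 1503 = 24881.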